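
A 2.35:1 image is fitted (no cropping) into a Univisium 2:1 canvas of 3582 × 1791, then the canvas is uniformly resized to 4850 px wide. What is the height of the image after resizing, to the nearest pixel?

At 3582×1791 the image is width-limited, so height = 3582 / 2.350 ≈ 1524.26 px.
Resizing to 4850 px wide multiplies everything by 1.3540: 1524.26 → 2063.83 px.

2064 px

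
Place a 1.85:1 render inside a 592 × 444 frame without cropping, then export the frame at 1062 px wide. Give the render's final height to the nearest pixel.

Fitted into 592×444, the render spans the width; its height is 592 / 1.850 ≈ 320.00 px.
Resizing to 1062 px wide multiplies everything by 1.7939: 320.00 → 574.05 px.

574 px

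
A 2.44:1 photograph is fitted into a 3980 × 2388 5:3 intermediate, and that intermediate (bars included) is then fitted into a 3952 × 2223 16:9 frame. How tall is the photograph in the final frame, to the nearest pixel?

1518 px

Inside the 3980×2388 canvas the photograph is width-limited at 3980.00 × 1631.15.
Second fit — the 5:3 canvas into 3952×2223 spans the height: 3705.00 × 2223.00 (×0.9309 from 3980×2388).
So the photograph's height is 1631.15 × 0.9309 ≈ 1518.44.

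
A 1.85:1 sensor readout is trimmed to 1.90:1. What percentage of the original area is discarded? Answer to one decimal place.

2.6%

Going from 1.85:1 to 1.90:1 means cutting height while keeping width.
(1.850)/(1.900) ≈ 0.974 of the area survives, leaving 2.63% discarded.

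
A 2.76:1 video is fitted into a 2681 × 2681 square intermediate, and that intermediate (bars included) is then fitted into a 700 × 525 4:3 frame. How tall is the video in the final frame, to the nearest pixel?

First fit — 2.76:1 into 2681×2681 spans the width: 2681.00 × 971.38.
Second fit — the square canvas into 700×525 spans the height: 525.00 × 525.00 (×0.1958 from 2681×2681).
Applying the same ×0.1958: 971.38 → 190.22.

190 px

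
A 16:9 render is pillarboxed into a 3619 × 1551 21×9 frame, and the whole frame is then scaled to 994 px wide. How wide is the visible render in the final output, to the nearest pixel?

Fitted into 3619×1551, the render spans the height; its width is 1551 × 16/9 ≈ 2757.33 px.
The frame scales by 994/3619 = 0.2747; 2757.33 × 0.2747 ≈ 757.33 px.

757 px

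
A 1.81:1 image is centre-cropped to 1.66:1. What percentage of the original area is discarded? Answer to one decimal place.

8.3%

Going from 1.81:1 to 1.66:1 means cutting width while keeping height.
(1.660)/(1.810) ≈ 0.917 of the area survives, leaving 8.29% discarded.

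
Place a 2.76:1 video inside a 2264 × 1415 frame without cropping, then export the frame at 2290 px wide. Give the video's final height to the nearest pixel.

830 px

Fitted into 2264×1415, the video spans the width; its height is 2264 / 2.760 ≈ 820.29 px.
Resizing to 2290 px wide multiplies everything by 1.0115: 820.29 → 829.71 px.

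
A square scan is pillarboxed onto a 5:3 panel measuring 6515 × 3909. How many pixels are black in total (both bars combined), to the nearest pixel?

Since 1.000 < 1.667, the scan is height-limited.
The scan is 3909 × 1/1 ≈ 3909.0000 px wide.
Leftover width: 6515 − 3909.0000 = 2606.0000 px.
Across the 3909-px span: 2606.0000 × 3909 ≈ 10186854 px.

10186854 pixels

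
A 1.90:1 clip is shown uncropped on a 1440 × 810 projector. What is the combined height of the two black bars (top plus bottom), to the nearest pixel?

1.90:1 is wider than 16:9, so it spans the full width.
Content height = 1440 / 1.900 ≈ 757.89 px.
Black = 810 − 757.89 = 52.11 px.

52 px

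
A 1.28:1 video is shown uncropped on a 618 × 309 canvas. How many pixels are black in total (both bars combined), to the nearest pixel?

1.28:1 is narrower than 2:1, so it spans the full height.
Content width = 309 × 1.280 ≈ 395.5200 px.
Black = 618 − 395.5200 = 222.4800 px.
Across the 309-px span: 222.4800 × 309 ≈ 68746 px.

68746 pixels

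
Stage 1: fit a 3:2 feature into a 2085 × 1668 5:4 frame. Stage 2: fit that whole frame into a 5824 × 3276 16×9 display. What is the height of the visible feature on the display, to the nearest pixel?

First fit — 3:2 into 2085×1668 spans the width: 2085.00 × 1390.00.
Second fit — the 5:4 canvas into 5824×3276 spans the height: 4095.00 × 3276.00 (×1.9640 from 2085×1668).
The feature scales with it: height 1390.00 × 1.9640 ≈ 2730.00.

2730 px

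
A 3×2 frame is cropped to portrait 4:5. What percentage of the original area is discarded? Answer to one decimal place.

46.7%

The height stays; only width is cut (since portrait 4:5 is narrower than 3×2).
Area ratio = (0.800)/(1.500) = 53.33%; the remaining 46.67% is cropped out.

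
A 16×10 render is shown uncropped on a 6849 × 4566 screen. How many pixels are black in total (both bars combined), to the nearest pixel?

1954533 pixels

Since 1.600 > 1.500, the render is width-limited.
That makes the image 4280.6250 px tall (6849 × 10/16).
Black = 4566 − 4280.6250 = 285.3750 px.
Bar area = 285.3750 × 6849 ≈ 1954533 px.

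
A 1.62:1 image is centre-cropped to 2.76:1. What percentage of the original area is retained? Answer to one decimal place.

58.7%

2.76:1 is wider than 1.62:1, so the crop keeps the full width and trims the height.
Area ratio = (1.620)/(2.760) = 58.70% retained.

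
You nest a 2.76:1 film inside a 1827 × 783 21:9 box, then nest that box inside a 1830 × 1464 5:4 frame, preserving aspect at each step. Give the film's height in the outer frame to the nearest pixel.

663 px

Inside the 1827×783 canvas the film is width-limited at 1827.00 × 661.96.
21:9 in 1830×1464: fills the width, so the intermediate becomes 1830.00 × 784.29 — a scale of ×1.0016.
The film scales with it: height 661.96 × 1.0016 ≈ 663.04.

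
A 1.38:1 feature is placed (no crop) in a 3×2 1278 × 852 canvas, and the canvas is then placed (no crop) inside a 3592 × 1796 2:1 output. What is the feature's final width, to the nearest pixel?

2478 px

Inside the 1278×852 canvas the feature is height-limited at 1175.76 × 852.00.
3×2 in 3592×1796: fills the height, so the intermediate becomes 2694.00 × 1796.00 — a scale of ×2.1080.
So the feature's width is 1175.76 × 2.1080 ≈ 2478.48.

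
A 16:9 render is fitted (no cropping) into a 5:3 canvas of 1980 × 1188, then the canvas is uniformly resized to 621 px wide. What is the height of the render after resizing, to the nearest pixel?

349 px

Fitted into 1980×1188, the render spans the width; its height is 1980 × 9/16 ≈ 1113.75 px.
The frame scales by 621/1980 = 0.3136; 1113.75 × 0.3136 ≈ 349.31 px.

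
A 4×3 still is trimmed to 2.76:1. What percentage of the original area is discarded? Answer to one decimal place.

51.7%

Going from 4×3 to 2.76:1 means cutting height while keeping width.
(1.333)/(2.760) ≈ 0.483 of the area survives, leaving 51.69% discarded.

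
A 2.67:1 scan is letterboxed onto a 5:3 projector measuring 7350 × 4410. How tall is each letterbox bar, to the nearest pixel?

2.67:1 is wider than 5:3, so it spans the full width.
Content height = 7350 / 2.670 ≈ 2752.81 px.
Leftover height: 4410 − 2752.81 = 1657.19 px → 828.60 each side.

829 px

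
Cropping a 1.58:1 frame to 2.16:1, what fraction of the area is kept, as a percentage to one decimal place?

Going from 1.58:1 to 2.16:1 means cutting height while keeping width.
Area ratio = (1.580)/(2.160) = 73.15% retained.

73.1%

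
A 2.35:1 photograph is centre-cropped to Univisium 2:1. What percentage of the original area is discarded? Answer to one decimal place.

14.9%

Univisium 2:1 is narrower than 2.35:1, so the crop keeps the full height and trims the width.
Fraction kept = (2.000)/(2.350) ≈ 85.11%, so 14.89% is lost.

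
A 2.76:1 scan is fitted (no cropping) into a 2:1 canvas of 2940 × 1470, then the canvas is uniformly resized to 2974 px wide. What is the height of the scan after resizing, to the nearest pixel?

At 2940×1470 the scan is width-limited, so height = 2940 / 2.760 ≈ 1065.22 px.
Resizing to 2974 px wide multiplies everything by 1.0116: 1065.22 → 1077.54 px.

1078 px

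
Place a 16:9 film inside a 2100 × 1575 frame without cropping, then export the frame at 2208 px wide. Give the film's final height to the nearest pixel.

1242 px

Fitted into 2100×1575, the film spans the width; its height is 2100 × 9/16 ≈ 1181.25 px.
Scaling 2100 → 2208 is ×1.0514, so the height becomes 1181.25 × 1.0514 ≈ 1242.00 px.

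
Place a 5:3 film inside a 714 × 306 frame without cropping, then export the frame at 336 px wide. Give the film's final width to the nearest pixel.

At 714×306 the film is height-limited, so width = 306 × 5/3 ≈ 510.00 px.
Scaling 714 → 336 is ×0.4706, so the width becomes 510.00 × 0.4706 ≈ 240.00 px.

240 px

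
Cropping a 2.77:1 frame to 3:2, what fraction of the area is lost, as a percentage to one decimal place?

Going from 2.77:1 to 3:2 means cutting width while keeping height.
Area ratio = (1.500)/(2.770) = 54.15%; the remaining 45.85% is cropped out.

45.8%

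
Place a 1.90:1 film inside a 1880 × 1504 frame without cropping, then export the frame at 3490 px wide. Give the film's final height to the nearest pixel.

Fitted into 1880×1504, the film spans the width; its height is 1880 / 1.900 ≈ 989.47 px.
The frame scales by 3490/1880 = 1.8564; 989.47 × 1.8564 ≈ 1836.84 px.

1837 px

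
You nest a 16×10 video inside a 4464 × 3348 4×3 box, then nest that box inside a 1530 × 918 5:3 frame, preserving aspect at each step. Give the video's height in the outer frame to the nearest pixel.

Inside the 4464×3348 canvas the video is width-limited at 4464.00 × 2790.00.
The 4×3 canvas is height-limited in 1530×918, giving 1224.00 × 918.00; scale factor 0.2742.
So the video's height is 2790.00 × 0.2742 ≈ 765.00.

765 px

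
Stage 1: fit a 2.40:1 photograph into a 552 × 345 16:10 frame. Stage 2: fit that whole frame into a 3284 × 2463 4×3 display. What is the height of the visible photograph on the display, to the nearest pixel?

1368 px

2.40:1 in 552×345: fills the width, so the photograph is 552.00 × 230.00.
16:10 in 3284×2463: fills the width, so the intermediate becomes 3284.00 × 2052.50 — a scale of ×5.9493.
So the photograph's height is 230.00 × 5.9493 ≈ 1368.33.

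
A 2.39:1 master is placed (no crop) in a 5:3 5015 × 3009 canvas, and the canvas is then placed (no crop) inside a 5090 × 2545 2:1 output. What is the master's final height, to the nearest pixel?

1775 px

2.39:1 in 5015×3009: fills the width, so the master is 5015.00 × 2098.33.
Second fit — the 5:3 canvas into 5090×2545 spans the height: 4241.67 × 2545.00 (×0.8458 from 5015×3009).
So the master's height is 2098.33 × 0.8458 ≈ 1774.76.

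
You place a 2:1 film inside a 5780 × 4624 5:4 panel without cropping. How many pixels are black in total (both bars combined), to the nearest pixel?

10022520 pixels

Since 2.000 > 1.250, the film is width-limited.
That makes the image 2890.0000 px tall (5780 × 1/2).
Black = 4624 − 2890.0000 = 1734.0000 px.
Across the 5780-px span: 1734.0000 × 5780 ≈ 10022520 px.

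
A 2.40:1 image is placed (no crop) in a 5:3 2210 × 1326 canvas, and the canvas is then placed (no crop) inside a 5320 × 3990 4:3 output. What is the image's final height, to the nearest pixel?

2217 px

First fit — 2.40:1 into 2210×1326 spans the width: 2210.00 × 920.83.
The 5:3 canvas is width-limited in 5320×3990, giving 5320.00 × 3192.00; scale factor 2.4072.
The image scales with it: height 920.83 × 2.4072 ≈ 2216.67.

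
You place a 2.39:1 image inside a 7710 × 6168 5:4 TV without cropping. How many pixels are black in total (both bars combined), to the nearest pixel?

2.39:1 (2.390) > 5:4 (1.250), so the image fills the width.
That makes the image 3225.9414 px tall (7710 / 2.390).
Leftover height: 6168 − 3225.9414 = 2942.0586 px.
That's 2942.0586 × 7710 ≈ 22683272 black pixels.

22683272 pixels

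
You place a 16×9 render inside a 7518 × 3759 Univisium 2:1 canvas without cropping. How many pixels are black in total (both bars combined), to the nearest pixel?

3140018 pixels

Since 1.778 < 2.000, the render is height-limited.
The render is 3759 × 16/9 ≈ 6682.6667 px wide.
Black = 7518 − 6682.6667 = 835.3333 px.
Across the 3759-px span: 835.3333 × 3759 ≈ 3140018 px.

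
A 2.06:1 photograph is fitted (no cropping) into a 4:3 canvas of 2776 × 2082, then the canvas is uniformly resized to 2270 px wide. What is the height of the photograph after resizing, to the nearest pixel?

In the 2776×2082 frame the photograph fills the width: height = 2776 / 2.060 ≈ 1347.57 px.
Resizing to 2270 px wide multiplies everything by 0.8177: 1347.57 → 1101.94 px.

1102 px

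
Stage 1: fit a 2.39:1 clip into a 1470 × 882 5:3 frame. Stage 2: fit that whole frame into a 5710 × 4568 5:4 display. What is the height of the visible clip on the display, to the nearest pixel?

Inside the 1470×882 canvas the clip is width-limited at 1470.00 × 615.06.
The 5:3 canvas is width-limited in 5710×4568, giving 5710.00 × 3426.00; scale factor 3.8844.
So the clip's height is 615.06 × 3.8844 ≈ 2389.12.

2389 px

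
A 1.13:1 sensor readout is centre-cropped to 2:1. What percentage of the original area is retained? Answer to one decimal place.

56.5%

2:1 is wider than 1.13:1, so the crop keeps the full width and trims the height.
(1.130)/(2.000) ≈ 0.565 of the area survives.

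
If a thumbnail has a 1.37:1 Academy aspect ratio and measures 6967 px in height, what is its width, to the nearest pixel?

9545 px

6967 × 1.370 = 9544.79.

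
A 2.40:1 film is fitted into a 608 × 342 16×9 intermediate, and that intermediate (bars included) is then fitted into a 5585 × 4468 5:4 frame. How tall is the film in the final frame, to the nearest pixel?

First fit — 2.40:1 into 608×342 spans the width: 608.00 × 253.33.
16×9 in 5585×4468: fills the width, so the intermediate becomes 5585.00 × 3141.56 — a scale of ×9.1859.
So the film's height is 253.33 × 9.1859 ≈ 2327.08.

2327 px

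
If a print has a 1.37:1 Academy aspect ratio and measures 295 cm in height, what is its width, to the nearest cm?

404 cm

At 1.37:1 Academy, 295 × 1.370 ≈ 404.15.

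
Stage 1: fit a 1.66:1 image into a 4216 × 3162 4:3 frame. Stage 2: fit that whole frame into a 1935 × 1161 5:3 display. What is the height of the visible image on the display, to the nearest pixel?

1.66:1 in 4216×3162: fills the width, so the image is 4216.00 × 2539.76.
4:3 in 1935×1161: fills the height, so the intermediate becomes 1548.00 × 1161.00 — a scale of ×0.3672.
So the image's height is 2539.76 × 0.3672 ≈ 932.53.

933 px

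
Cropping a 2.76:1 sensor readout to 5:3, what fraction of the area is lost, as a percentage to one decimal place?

The height stays; only width is cut (since 5:3 is narrower than 2.76:1).
Fraction kept = (1.667)/(2.760) ≈ 60.39%, so 39.61% is lost.

39.6%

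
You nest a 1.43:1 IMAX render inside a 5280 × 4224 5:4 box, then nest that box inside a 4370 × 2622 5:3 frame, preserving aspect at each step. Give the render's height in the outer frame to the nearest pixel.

2292 px

1.43:1 IMAX in 5280×4224: fills the width, so the render is 5280.00 × 3692.31.
The 5:4 canvas is height-limited in 4370×2622, giving 3277.50 × 2622.00; scale factor 0.6207.
So the render's height is 3692.31 × 0.6207 ≈ 2291.96.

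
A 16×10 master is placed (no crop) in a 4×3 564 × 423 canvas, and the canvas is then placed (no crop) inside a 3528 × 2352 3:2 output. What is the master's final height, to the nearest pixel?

1960 px

16×10 in 564×423: fills the width, so the master is 564.00 × 352.50.
4×3 in 3528×2352: fills the height, so the intermediate becomes 3136.00 × 2352.00 — a scale of ×5.5603.
Applying the same ×5.5603: 352.50 → 1960.00.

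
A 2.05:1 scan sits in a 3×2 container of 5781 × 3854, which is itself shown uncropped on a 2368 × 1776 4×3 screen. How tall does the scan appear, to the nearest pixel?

2.05:1 in 5781×3854: fills the width, so the scan is 5781.00 × 2820.00.
The 3×2 canvas is width-limited in 2368×1776, giving 2368.00 × 1578.67; scale factor 0.4096.
So the scan's height is 2820.00 × 0.4096 ≈ 1155.12.

1155 px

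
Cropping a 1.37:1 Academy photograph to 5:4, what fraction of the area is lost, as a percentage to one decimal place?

5:4 is narrower than 1.37:1 Academy, so the crop keeps the full height and trims the width.
(1.250)/(1.370) ≈ 0.912 of the area survives, leaving 8.76% discarded.

8.8%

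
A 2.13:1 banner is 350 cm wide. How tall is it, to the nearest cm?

At 2.13:1, 350 / 2.130 ≈ 164.32.

164 cm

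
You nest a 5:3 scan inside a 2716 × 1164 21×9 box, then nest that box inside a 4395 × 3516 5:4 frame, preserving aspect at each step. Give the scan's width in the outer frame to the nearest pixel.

3139 px

First fit — 5:3 into 2716×1164 spans the height: 1940.00 × 1164.00.
Second fit — the 21×9 canvas into 4395×3516 spans the width: 4395.00 × 1883.57 (×1.6182 from 2716×1164).
The scan scales with it: width 1940.00 × 1.6182 ≈ 3139.29.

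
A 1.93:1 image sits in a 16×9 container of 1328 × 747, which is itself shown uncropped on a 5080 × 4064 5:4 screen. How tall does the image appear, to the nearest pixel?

First fit — 1.93:1 into 1328×747 spans the width: 1328.00 × 688.08.
The 16×9 canvas is width-limited in 5080×4064, giving 5080.00 × 2857.50; scale factor 3.8253.
The image scales with it: height 688.08 × 3.8253 ≈ 2632.12.

2632 px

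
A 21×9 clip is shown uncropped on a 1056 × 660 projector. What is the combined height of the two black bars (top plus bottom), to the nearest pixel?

207 px

21×9 (2.333) > 16:10 (1.600), so the clip fills the width.
The clip is 1056 × 9/21 ≈ 452.57 px tall.
660 − 452.57 = 207.43 px of bars.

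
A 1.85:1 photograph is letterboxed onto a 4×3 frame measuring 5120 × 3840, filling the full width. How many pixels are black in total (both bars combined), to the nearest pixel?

The photograph is 5120 / 1.850 ≈ 2767.5676 px tall.
3840 − 2767.5676 = 1072.4324 px of bars.
Across the 5120-px span: 1072.4324 × 5120 ≈ 5490854 px.

5490854 pixels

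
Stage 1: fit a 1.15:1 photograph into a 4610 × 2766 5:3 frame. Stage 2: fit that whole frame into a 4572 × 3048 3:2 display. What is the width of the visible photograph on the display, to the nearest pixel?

3155 px

Inside the 4610×2766 canvas the photograph is height-limited at 3180.90 × 2766.00.
The 5:3 canvas is width-limited in 4572×3048, giving 4572.00 × 2743.20; scale factor 0.9918.
So the photograph's width is 3180.90 × 0.9918 ≈ 3154.68.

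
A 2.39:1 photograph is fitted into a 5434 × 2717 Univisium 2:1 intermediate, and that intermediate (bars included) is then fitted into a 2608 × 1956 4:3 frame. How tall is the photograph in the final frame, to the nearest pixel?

First fit — 2.39:1 into 5434×2717 spans the width: 5434.00 × 2273.64.
Univisium 2:1 in 2608×1956: fills the width, so the intermediate becomes 2608.00 × 1304.00 — a scale of ×0.4799.
Applying the same ×0.4799: 2273.64 → 1091.21.

1091 px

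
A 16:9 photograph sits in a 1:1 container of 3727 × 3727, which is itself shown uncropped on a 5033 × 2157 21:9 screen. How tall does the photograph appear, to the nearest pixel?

1213 px

16:9 in 3727×3727: fills the width, so the photograph is 3727.00 × 2096.44.
1:1 in 5033×2157: fills the height, so the intermediate becomes 2157.00 × 2157.00 — a scale of ×0.5787.
So the photograph's height is 2096.44 × 0.5787 ≈ 1213.31.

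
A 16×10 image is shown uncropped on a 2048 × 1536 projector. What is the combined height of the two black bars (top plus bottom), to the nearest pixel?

256 px

16×10 is wider than 4×3, so it spans the full width.
Content height = 2048 × 10/16 ≈ 1280.00 px.
1536 − 1280.00 = 256.00 px of bars.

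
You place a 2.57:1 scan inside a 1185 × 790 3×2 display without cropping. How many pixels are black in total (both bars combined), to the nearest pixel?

2.57:1 is wider than 3×2, so it spans the full width.
The scan is 1185 / 2.570 ≈ 461.0895 px tall.
790 − 461.0895 = 328.9105 px of bars.
Across the 1185-px span: 328.9105 × 1185 ≈ 389759 px.

389759 pixels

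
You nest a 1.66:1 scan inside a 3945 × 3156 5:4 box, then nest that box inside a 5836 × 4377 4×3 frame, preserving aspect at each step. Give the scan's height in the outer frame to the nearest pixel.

First fit — 1.66:1 into 3945×3156 spans the width: 3945.00 × 2376.51.
5:4 in 5836×4377: fills the height, so the intermediate becomes 5471.25 × 4377.00 — a scale of ×1.3869.
So the scan's height is 2376.51 × 1.3869 ≈ 3295.93.

3296 px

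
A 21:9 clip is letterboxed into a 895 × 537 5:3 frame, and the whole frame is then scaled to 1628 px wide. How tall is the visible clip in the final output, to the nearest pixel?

698 px

In the 895×537 frame the clip fills the width: height = 895 × 9/21 ≈ 383.57 px.
Scaling 895 → 1628 is ×1.8190, so the height becomes 383.57 × 1.8190 ≈ 697.71 px.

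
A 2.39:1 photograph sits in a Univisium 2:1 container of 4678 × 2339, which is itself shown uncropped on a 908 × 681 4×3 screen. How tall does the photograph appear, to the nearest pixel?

380 px

2.39:1 in 4678×2339: fills the width, so the photograph is 4678.00 × 1957.32.
Univisium 2:1 in 908×681: fills the width, so the intermediate becomes 908.00 × 454.00 — a scale of ×0.1941.
The photograph scales with it: height 1957.32 × 0.1941 ≈ 379.92.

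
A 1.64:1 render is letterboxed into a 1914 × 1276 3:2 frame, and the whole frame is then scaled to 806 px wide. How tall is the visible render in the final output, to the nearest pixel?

At 1914×1276 the render is width-limited, so height = 1914 / 1.640 ≈ 1167.07 px.
The frame scales by 806/1914 = 0.4211; 1167.07 × 0.4211 ≈ 491.46 px.

491 px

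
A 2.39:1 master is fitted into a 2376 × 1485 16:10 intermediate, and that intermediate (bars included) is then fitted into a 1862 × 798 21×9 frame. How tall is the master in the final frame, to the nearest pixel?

534 px

2.39:1 in 2376×1485: fills the width, so the master is 2376.00 × 994.14.
16:10 in 1862×798: fills the height, so the intermediate becomes 1276.80 × 798.00 — a scale of ×0.5374.
Applying the same ×0.5374: 994.14 → 534.23.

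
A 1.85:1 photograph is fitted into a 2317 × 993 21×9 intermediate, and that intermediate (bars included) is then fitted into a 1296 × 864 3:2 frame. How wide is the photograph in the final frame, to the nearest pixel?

1028 px

Inside the 2317×993 canvas the photograph is height-limited at 1837.05 × 993.00.
21×9 in 1296×864: fills the width, so the intermediate becomes 1296.00 × 555.43 — a scale of ×0.5593.
Applying the same ×0.5593: 1837.05 → 1027.54.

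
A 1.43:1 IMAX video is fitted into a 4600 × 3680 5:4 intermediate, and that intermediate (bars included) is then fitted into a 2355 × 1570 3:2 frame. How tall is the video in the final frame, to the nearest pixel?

First fit — 1.43:1 IMAX into 4600×3680 spans the width: 4600.00 × 3216.78.
5:4 in 2355×1570: fills the height, so the intermediate becomes 1962.50 × 1570.00 — a scale of ×0.4266.
The video scales with it: height 3216.78 × 0.4266 ≈ 1372.38.

1372 px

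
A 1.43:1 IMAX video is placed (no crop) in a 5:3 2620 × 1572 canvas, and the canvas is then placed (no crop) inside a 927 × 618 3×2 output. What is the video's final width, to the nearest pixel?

795 px

Inside the 2620×1572 canvas the video is height-limited at 2247.96 × 1572.00.
The 5:3 canvas is width-limited in 927×618, giving 927.00 × 556.20; scale factor 0.3538.
So the video's width is 2247.96 × 0.3538 ≈ 795.37.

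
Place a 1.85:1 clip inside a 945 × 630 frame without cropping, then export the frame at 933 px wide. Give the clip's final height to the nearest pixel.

504 px

At 945×630 the clip is width-limited, so height = 945 / 1.850 ≈ 510.81 px.
Scaling 945 → 933 is ×0.9873, so the height becomes 510.81 × 0.9873 ≈ 504.32 px.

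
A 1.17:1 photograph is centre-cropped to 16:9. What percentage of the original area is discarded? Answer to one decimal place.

Going from 1.17:1 to 16:9 means cutting height while keeping width.
Fraction kept = (1.170)/(1.778) ≈ 65.81%, so 34.19% is lost.

34.2%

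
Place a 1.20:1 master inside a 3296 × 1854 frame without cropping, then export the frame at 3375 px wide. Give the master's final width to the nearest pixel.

Fitted into 3296×1854, the master spans the height; its width is 1854 × 1.200 ≈ 2224.80 px.
The frame scales by 3375/3296 = 1.0240; 2224.80 × 1.0240 ≈ 2278.12 px.

2278 px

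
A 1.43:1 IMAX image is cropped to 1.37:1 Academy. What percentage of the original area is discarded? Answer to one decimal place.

4.2%

The height stays; only width is cut (since 1.37:1 Academy is narrower than 1.43:1 IMAX).
(1.370)/(1.430) ≈ 0.958 of the area survives, leaving 4.20% discarded.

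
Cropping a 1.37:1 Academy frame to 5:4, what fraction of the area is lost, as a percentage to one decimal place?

8.8%

The height stays; only width is cut (since 5:4 is narrower than 1.37:1 Academy).
Fraction kept = (1.250)/(1.370) ≈ 91.24%, so 8.76% is lost.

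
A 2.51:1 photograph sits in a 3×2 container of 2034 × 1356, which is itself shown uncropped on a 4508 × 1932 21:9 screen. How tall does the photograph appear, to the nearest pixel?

2.51:1 in 2034×1356: fills the width, so the photograph is 2034.00 × 810.36.
The 3×2 canvas is height-limited in 4508×1932, giving 2898.00 × 1932.00; scale factor 1.4248.
So the photograph's height is 810.36 × 1.4248 ≈ 1154.58.

1155 px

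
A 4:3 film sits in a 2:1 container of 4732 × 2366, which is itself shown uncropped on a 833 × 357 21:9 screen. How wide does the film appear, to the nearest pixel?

476 px

4:3 in 4732×2366: fills the height, so the film is 3154.67 × 2366.00.
The 2:1 canvas is height-limited in 833×357, giving 714.00 × 357.00; scale factor 0.1509.
So the film's width is 3154.67 × 0.1509 ≈ 476.00.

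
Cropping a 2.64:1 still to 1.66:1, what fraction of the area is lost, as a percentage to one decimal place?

1.66:1 is narrower than 2.64:1, so the crop keeps the full height and trims the width.
Area ratio = (1.660)/(2.640) = 62.88%; the remaining 37.12% is cropped out.

37.1%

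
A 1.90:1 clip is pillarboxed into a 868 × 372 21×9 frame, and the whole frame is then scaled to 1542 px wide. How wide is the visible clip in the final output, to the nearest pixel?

Fitted into 868×372, the clip spans the height; its width is 372 × 1.900 ≈ 706.80 px.
Scaling 868 → 1542 is ×1.7765, so the width becomes 706.80 × 1.7765 ≈ 1255.63 px.

1256 px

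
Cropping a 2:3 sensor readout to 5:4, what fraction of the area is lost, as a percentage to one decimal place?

46.7%

5:4 is wider than 2:3, so the crop keeps the full width and trims the height.
Area ratio = (0.667)/(1.250) = 53.33%; the remaining 46.67% is cropped out.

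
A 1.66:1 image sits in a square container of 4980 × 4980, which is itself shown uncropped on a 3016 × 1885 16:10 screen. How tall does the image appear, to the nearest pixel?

1.66:1 in 4980×4980: fills the width, so the image is 4980.00 × 3000.00.
Second fit — the square canvas into 3016×1885 spans the height: 1885.00 × 1885.00 (×0.3785 from 4980×4980).
Applying the same ×0.3785: 3000.00 → 1135.54.

1136 px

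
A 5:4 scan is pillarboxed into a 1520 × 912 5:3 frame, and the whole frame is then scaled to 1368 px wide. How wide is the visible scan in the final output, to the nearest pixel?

1026 px

Fitted into 1520×912, the scan spans the height; its width is 912 × 5/4 ≈ 1140.00 px.
The frame scales by 1368/1520 = 0.9000; 1140.00 × 0.9000 ≈ 1026.00 px.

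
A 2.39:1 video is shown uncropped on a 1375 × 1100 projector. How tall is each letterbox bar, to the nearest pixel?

2.39:1 (2.390) > 5:4 (1.250), so the video fills the width.
That makes the image 575.31 px tall (1375 / 2.390).
Black = 1100 − 575.31 = 524.69 px, or 262.34 per bar.

262 px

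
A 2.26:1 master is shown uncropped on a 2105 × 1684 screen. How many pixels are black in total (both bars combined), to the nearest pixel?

Since 2.260 > 1.250, the master is width-limited.
Content height = 2105 / 2.260 ≈ 931.4159 px.
1684 − 931.4159 = 752.5841 px of bars.
Bar area = 752.5841 × 2105 ≈ 1584189 px.

1584189 pixels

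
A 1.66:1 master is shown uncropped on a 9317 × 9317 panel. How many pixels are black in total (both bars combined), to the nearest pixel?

1.66:1 (1.660) > 1:1 (1.000), so the master fills the width.
That makes the image 5612.6506 px tall (9317 / 1.660).
9317 − 5612.6506 = 3704.3494 px of bars.
That's 3704.3494 × 9317 ≈ 34513423 black pixels.

34513423 pixels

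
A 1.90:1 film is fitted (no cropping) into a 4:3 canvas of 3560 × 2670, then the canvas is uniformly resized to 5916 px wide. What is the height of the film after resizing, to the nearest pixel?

3114 px

Fitted into 3560×2670, the film spans the width; its height is 3560 / 1.900 ≈ 1873.68 px.
Scaling 3560 → 5916 is ×1.6618, so the height becomes 1873.68 × 1.6618 ≈ 3113.68 px.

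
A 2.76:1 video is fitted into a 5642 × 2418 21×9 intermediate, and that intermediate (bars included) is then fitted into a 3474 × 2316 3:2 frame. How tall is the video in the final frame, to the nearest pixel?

First fit — 2.76:1 into 5642×2418 spans the width: 5642.00 × 2044.20.
Second fit — the 21×9 canvas into 3474×2316 spans the width: 3474.00 × 1488.86 (×0.6157 from 5642×2418).
So the video's height is 2044.20 × 0.6157 ≈ 1258.70.

1259 px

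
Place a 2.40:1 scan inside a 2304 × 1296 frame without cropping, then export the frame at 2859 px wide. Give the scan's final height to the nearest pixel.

1191 px

Fitted into 2304×1296, the scan spans the width; its height is 2304 / 2.400 ≈ 960.00 px.
The frame scales by 2859/2304 = 1.2409; 960.00 × 1.2409 ≈ 1191.25 px.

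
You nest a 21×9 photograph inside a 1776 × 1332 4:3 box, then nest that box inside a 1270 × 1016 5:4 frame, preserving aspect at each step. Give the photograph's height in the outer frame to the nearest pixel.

21×9 in 1776×1332: fills the width, so the photograph is 1776.00 × 761.14.
Second fit — the 4:3 canvas into 1270×1016 spans the width: 1270.00 × 952.50 (×0.7151 from 1776×1332).
So the photograph's height is 761.14 × 0.7151 ≈ 544.29.

544 px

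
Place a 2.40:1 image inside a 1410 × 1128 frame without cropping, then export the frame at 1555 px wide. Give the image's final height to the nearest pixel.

Fitted into 1410×1128, the image spans the width; its height is 1410 / 2.400 ≈ 587.50 px.
Resizing to 1555 px wide multiplies everything by 1.1028: 587.50 → 647.92 px.

648 px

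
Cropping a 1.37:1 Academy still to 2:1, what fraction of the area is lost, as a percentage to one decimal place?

31.5%

The width stays; only height is cut (since 2:1 is wider than 1.37:1 Academy).
Area ratio = (1.370)/(2.000) = 68.50%; the remaining 31.50% is cropped out.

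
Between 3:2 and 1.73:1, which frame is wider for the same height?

1.73:1

3:2 = 1.5 and 1.73; 1.73 > 1.5.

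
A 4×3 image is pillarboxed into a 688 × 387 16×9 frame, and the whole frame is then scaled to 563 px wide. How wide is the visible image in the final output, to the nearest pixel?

422 px

Fitted into 688×387, the image spans the height; its width is 387 × 4/3 ≈ 516.00 px.
Scaling 688 → 563 is ×0.8183, so the width becomes 516.00 × 0.8183 ≈ 422.25 px.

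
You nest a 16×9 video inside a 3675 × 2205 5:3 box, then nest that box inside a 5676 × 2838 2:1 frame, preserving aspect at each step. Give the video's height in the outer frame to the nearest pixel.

First fit — 16×9 into 3675×2205 spans the width: 3675.00 × 2067.19.
The 5:3 canvas is height-limited in 5676×2838, giving 4730.00 × 2838.00; scale factor 1.2871.
The video scales with it: height 2067.19 × 1.2871 ≈ 2660.62.

2661 px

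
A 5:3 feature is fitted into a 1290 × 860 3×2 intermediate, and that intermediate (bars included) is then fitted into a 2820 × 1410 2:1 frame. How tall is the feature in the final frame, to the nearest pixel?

1269 px

5:3 in 1290×860: fills the width, so the feature is 1290.00 × 774.00.
The 3×2 canvas is height-limited in 2820×1410, giving 2115.00 × 1410.00; scale factor 1.6395.
The feature scales with it: height 774.00 × 1.6395 ≈ 1269.00.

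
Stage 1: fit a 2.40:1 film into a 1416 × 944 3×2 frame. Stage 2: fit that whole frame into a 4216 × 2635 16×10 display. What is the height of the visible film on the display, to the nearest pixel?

1647 px

Inside the 1416×944 canvas the film is width-limited at 1416.00 × 590.00.
The 3×2 canvas is height-limited in 4216×2635, giving 3952.50 × 2635.00; scale factor 2.7913.
Applying the same ×2.7913: 590.00 → 1646.88.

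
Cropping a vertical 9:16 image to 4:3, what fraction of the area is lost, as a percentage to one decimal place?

57.8%

Going from vertical 9:16 to 4:3 means cutting height while keeping width.
(0.562)/(1.333) ≈ 0.422 of the area survives, leaving 57.81% discarded.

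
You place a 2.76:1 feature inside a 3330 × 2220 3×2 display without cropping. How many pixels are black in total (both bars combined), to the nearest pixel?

3374883 pixels

2.76:1 is wider than 3×2, so it spans the full width.
The feature is 3330 / 2.760 ≈ 1206.5217 px tall.
Leftover height: 2220 − 1206.5217 = 1013.4783 px.
Bar area = 1013.4783 × 3330 ≈ 3374883 px.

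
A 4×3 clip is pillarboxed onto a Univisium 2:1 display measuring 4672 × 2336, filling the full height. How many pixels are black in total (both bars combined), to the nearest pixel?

3637931 pixels

Content width = 2336 × 4/3 ≈ 3114.6667 px.
Black = 4672 − 3114.6667 = 1557.3333 px.
Bar area = 1557.3333 × 2336 ≈ 3637931 px.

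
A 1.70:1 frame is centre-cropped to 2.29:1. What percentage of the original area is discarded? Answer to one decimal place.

2.29:1 is wider than 1.70:1, so the crop keeps the full width and trims the height.
Fraction kept = (1.700)/(2.290) ≈ 74.24%, so 25.76% is lost.

25.8%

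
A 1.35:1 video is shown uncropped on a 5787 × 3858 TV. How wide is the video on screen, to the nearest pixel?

1.35:1 is narrower than 3×2, so it spans the full height.
The video is 3858 × 1.350 ≈ 5208.30 px wide.

5208 px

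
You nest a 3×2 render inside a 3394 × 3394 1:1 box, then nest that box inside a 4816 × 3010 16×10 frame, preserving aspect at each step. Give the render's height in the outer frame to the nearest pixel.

2007 px

3×2 in 3394×3394: fills the width, so the render is 3394.00 × 2262.67.
The 1:1 canvas is height-limited in 4816×3010, giving 3010.00 × 3010.00; scale factor 0.8869.
The render scales with it: height 2262.67 × 0.8869 ≈ 2006.67.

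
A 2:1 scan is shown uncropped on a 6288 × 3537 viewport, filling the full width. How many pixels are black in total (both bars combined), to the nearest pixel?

2471184 pixels

That makes the image 3144.0000 px tall (6288 × 1/2).
Black = 3537 − 3144.0000 = 393.0000 px.
Bar area = 393.0000 × 6288 ≈ 2471184 px.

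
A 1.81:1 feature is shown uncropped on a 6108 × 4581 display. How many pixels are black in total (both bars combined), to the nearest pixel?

7368779 pixels

1.81:1 (1.810) > 4:3 (1.333), so the feature fills the width.
That makes the image 3374.5856 px tall (6108 / 1.810).
4581 − 3374.5856 = 1206.4144 px of bars.
Across the 6108-px span: 1206.4144 × 6108 ≈ 7368779 px.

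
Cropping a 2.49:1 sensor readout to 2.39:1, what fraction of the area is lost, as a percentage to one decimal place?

4.0%

The height stays; only width is cut (since 2.39:1 is narrower than 2.49:1).
Fraction kept = (2.390)/(2.490) ≈ 95.98%, so 4.02% is lost.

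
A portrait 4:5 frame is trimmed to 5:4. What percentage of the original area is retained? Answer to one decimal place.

64.0%

Going from portrait 4:5 to 5:4 means cutting height while keeping width.
Fraction kept = (0.800)/(1.250) ≈ 64.00%.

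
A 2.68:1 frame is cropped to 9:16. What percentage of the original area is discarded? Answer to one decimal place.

79.0%

9:16 is narrower than 2.68:1, so the crop keeps the full height and trims the width.
(0.562)/(2.680) ≈ 0.210 of the area survives, leaving 79.01% discarded.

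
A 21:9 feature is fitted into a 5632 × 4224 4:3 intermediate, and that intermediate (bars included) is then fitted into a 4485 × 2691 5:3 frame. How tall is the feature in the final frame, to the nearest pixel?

Inside the 5632×4224 canvas the feature is width-limited at 5632.00 × 2413.71.
The 4:3 canvas is height-limited in 4485×2691, giving 3588.00 × 2691.00; scale factor 0.6371.
Applying the same ×0.6371: 2413.71 → 1537.71.

1538 px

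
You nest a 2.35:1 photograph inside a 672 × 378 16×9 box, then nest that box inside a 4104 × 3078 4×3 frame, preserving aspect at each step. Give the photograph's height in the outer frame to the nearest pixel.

1746 px

Inside the 672×378 canvas the photograph is width-limited at 672.00 × 285.96.
16×9 in 4104×3078: fills the width, so the intermediate becomes 4104.00 × 2308.50 — a scale of ×6.1071.
Applying the same ×6.1071: 285.96 → 1746.38.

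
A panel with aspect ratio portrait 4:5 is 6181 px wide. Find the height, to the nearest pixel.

7726 px

Height = 6181 × 5/4 = 7726.25.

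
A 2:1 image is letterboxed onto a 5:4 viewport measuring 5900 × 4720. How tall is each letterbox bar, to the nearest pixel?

2:1 is wider than 5:4, so it spans the full width.
The image is 5900 × 1/2 ≈ 2950.00 px tall.
4720 − 2950.00 = 1770.00 px of bars (885.00 each).

885 px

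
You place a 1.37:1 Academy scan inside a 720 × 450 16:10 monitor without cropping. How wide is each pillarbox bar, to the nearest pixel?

1.37:1 Academy (1.370) < 16:10 (1.600), so the scan fills the height.
That makes the image 616.50 px wide (450 × 1.370).
Leftover width: 720 − 616.50 = 103.50 px → 51.75 each side.

52 px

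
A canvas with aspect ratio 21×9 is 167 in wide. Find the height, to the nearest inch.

72 in

At 21×9, 167·9/21 ≈ 71.57.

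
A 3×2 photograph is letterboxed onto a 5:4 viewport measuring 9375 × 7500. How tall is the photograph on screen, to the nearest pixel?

Since 1.500 > 1.250, the photograph is width-limited.
That makes the image 6250.00 px tall (9375 × 2/3).

6250 px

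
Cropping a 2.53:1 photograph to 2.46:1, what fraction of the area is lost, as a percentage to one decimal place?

2.46:1 is narrower than 2.53:1, so the crop keeps the full height and trims the width.
(2.460)/(2.530) ≈ 0.972 of the area survives, leaving 2.77% discarded.

2.8%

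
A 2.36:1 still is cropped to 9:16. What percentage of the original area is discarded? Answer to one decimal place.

9:16 is narrower than 2.36:1, so the crop keeps the full height and trims the width.
Area ratio = (0.562)/(2.360) = 23.83%; the remaining 76.17% is cropped out.

76.2%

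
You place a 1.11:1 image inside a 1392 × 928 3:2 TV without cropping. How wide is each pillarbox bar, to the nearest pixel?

Since 1.110 < 1.500, the image is height-limited.
The image is 928 × 1.110 ≈ 1030.08 px wide.
1392 − 1030.08 = 361.92 px of bars (180.96 each).

181 px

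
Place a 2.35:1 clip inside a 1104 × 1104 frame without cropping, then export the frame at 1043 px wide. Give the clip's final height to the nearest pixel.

444 px

At 1104×1104 the clip is width-limited, so height = 1104 / 2.350 ≈ 469.79 px.
Resizing to 1043 px wide multiplies everything by 0.9447: 469.79 → 443.83 px.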